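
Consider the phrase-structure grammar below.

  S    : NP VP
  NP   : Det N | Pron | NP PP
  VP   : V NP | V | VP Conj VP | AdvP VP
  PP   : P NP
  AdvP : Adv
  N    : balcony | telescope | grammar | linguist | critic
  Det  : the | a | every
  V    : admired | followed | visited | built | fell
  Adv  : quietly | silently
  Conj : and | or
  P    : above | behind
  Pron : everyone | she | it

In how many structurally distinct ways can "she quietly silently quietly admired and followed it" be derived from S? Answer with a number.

Two of the 4 distinct bracketings:
[S [NP [Pron she]] [VP [VP [AdvP [Adv quietly]] [VP [AdvP [Adv silently]] [VP [AdvP [Adv quietly]] [VP [V admired]]]]] [Conj and] [VP [V followed] [NP [Pron it]]]]]
[S [NP [Pron she]] [VP [AdvP [Adv quietly]] [VP [VP [AdvP [Adv silently]] [VP [AdvP [Adv quietly]] [VP [V admired]]]] [Conj and] [VP [V followed] [NP [Pron it]]]]]]
The trees differ in how a recursive rule is bracketed over the same span.

4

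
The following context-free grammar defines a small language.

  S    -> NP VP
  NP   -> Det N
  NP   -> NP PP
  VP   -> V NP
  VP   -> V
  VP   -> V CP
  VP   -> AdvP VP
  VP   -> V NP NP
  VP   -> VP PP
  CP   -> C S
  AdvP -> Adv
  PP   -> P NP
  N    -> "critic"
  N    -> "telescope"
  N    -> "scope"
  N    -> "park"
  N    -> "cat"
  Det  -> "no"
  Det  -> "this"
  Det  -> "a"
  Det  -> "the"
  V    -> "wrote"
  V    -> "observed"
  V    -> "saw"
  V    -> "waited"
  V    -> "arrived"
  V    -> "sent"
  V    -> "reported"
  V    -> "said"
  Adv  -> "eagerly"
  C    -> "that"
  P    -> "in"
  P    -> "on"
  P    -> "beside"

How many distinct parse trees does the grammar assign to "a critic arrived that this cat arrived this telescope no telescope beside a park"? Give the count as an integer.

3

Two of the 3 distinct bracketings:
[S [NP [Det a] [N critic]] [VP [V arrived] [CP [C that] [S [NP [Det this] [N cat]] [VP [V arrived] [NP [Det this] [N telescope]] [NP [NP [Det no] [N telescope]] [PP [P beside] [NP [Det a] [N park]]]]]]]]]
[S [NP [Det a] [N critic]] [VP [V arrived] [CP [C that] [S [NP [Det this] [N cat]] [VP [VP [V arrived] [NP [Det this] [N telescope]] [NP [Det no] [N telescope]]] [PP [P beside] [NP [Det a] [N park]]]]]]]]
The difference turns on whether NP → NP PP is used at the relevant span, versus an alternative expansion of NP.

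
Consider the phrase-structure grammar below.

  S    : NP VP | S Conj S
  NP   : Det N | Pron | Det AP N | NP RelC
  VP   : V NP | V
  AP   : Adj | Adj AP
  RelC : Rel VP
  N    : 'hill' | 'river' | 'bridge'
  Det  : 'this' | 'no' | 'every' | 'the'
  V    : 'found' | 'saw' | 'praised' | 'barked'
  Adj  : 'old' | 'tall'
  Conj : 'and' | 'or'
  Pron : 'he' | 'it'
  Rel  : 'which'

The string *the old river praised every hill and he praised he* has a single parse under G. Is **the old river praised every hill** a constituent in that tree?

[S [S [NP [Det the] [AP [Adj old]] [N river]] [VP [V praised] [NP [Det every] [N hill]]]] [Conj and] [S [NP [Pron he]] [VP [V praised] [NP [Pron he]]]]]
The words 'the old river praised every hill' are exhaustively dominated by a single S node (built by S → NP VP), so they form a constituent.

Yes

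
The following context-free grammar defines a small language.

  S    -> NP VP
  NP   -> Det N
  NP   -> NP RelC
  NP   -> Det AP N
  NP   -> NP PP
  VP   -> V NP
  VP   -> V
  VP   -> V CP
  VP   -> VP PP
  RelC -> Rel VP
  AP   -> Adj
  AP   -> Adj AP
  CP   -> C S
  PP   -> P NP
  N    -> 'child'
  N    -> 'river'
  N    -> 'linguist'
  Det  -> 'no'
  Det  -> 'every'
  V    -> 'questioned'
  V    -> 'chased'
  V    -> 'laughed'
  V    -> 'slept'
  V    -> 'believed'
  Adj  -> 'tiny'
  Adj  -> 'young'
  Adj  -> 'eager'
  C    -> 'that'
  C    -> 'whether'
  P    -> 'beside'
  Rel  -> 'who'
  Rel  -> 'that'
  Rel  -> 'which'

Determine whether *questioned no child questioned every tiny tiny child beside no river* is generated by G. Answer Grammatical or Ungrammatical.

Ungrammatical

For S → NP VP, no prefix of the string parses as an NP.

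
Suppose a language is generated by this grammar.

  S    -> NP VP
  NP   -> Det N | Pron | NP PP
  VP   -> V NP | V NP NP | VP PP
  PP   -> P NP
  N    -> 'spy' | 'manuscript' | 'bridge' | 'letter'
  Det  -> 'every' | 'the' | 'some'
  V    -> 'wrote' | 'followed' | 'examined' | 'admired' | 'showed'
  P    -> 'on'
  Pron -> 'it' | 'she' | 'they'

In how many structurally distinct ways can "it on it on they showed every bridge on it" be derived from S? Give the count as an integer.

Two of the 4 distinct bracketings:
[S [NP [NP [Pron it]] [PP [P on] [NP [NP [Pron it]] [PP [P on] [NP [Pron they]]]]]] [VP [V showed] [NP [NP [Det every] [N bridge]] [PP [P on] [NP [Pron it]]]]]]
[S [NP [NP [Pron it]] [PP [P on] [NP [NP [Pron it]] [PP [P on] [NP [Pron they]]]]]] [VP [VP [V showed] [NP [Det every] [N bridge]]] [PP [P on] [NP [Pron it]]]]]
The difference turns on whether VP → VP PP is used at the relevant span, versus an alternative expansion of VP.

4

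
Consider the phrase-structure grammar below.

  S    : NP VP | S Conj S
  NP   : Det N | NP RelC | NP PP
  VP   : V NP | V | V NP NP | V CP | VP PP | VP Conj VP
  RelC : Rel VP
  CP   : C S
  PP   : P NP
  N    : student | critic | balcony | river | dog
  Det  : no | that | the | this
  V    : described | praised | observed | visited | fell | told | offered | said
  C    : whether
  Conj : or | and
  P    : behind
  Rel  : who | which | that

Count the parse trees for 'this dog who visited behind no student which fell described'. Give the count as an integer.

4

Two of the 4 distinct bracketings:
[S [NP [NP [Det this] [N dog]] [RelC [Rel who] [VP [VP [V visited]] [PP [P behind] [NP [NP [Det no] [N student]] [RelC [Rel which] [VP [V fell]]]]]]]] [VP [V described]]]
[S [NP [NP [NP [Det this] [N dog]] [RelC [Rel who] [VP [VP [V visited]] [PP [P behind] [NP [Det no] [N student]]]]]] [RelC [Rel which] [VP [V fell]]]] [VP [V described]]]
The trees differ in how a recursive rule is bracketed over the same span.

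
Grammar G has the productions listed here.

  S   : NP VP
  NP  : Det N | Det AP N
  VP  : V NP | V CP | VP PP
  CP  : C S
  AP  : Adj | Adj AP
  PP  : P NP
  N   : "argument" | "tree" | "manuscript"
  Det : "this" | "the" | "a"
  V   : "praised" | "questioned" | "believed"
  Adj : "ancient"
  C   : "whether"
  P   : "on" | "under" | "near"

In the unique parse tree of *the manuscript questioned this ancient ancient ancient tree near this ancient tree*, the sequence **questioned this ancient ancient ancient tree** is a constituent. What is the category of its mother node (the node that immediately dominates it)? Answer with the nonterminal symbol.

VP

S
  NP
    Det: the
    N: manuscript
  VP
    VP
      V: questioned
      NP
        Det: this
        AP
          Adj: ancient
          AP
            Adj: ancient
            AP
              Adj: ancient
        N: tree
    PP
      P: near
      NP
        Det: this
        AP
          Adj: ancient
        N: tree
The span 'questioned this ancient ancient ancient tree' is the VP node built by VP → V NP.
Its mother is the VP built by VP → VP PP.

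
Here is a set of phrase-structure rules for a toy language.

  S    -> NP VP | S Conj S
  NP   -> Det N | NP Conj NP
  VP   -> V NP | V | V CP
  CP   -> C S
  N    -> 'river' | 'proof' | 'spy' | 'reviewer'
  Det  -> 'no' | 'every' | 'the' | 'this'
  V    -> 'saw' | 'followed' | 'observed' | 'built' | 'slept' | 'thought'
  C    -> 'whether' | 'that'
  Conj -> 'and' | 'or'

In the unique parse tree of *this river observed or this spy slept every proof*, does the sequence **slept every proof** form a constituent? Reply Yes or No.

[S [S [NP [Det this] [N river]] [VP [V observed]]] [Conj or] [S [NP [Det this] [N spy]] [VP [V slept] [NP [Det every] [N proof]]]]]
The words 'slept every proof' are exhaustively dominated by a single VP node (built by VP → V NP), so they form a constituent.

Yes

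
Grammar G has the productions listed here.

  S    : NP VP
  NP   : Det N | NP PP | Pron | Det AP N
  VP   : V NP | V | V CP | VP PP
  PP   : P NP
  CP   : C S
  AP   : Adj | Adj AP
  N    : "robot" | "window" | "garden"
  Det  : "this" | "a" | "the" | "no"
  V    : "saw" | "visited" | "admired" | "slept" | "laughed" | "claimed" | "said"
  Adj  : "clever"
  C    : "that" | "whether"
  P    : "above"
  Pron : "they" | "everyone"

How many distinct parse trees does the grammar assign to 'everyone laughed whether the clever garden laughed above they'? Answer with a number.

2

The two bracketings:
[S [NP [Pron everyone]] [VP [V laughed] [CP [C whether] [S [NP [Det the] [AP [Adj clever]] [N garden]] [VP [VP [V laughed]] [PP [P above] [NP [Pron they]]]]]]]]
[S [NP [Pron everyone]] [VP [VP [V laughed] [CP [C whether] [S [NP [Det the] [AP [Adj clever]] [N garden]] [VP [V laughed]]]]] [PP [P above] [NP [Pron they]]]]]
The trees differ in how a recursive rule is bracketed over the same span.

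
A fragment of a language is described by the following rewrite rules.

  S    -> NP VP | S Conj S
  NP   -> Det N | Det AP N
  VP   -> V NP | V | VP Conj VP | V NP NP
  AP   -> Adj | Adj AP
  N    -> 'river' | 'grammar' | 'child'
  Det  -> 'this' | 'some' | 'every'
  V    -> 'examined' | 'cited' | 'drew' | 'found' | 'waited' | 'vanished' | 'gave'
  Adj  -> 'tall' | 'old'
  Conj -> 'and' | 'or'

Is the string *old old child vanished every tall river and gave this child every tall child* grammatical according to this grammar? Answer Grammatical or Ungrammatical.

For S → NP VP, no prefix of the string parses as an NP. The alternative S rule S → S Conj S likewise has no satisfying split.

Ungrammatical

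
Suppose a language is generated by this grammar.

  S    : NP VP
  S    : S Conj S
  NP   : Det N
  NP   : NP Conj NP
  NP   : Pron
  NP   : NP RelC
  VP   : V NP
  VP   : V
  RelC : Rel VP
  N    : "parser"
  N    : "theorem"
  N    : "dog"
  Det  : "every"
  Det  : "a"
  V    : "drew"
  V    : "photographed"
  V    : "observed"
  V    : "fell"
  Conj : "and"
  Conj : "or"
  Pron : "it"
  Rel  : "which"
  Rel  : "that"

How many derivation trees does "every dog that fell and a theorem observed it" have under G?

[S [NP [NP [NP [Det every] [N dog]] [RelC [Rel that] [VP [V fell]]]] [Conj and] [NP [Det a] [N theorem]]] [VP [V observed] [NP [Pron it]]]]
No rule offers an alternative attachment or grouping for any span, so this is the only derivation.

1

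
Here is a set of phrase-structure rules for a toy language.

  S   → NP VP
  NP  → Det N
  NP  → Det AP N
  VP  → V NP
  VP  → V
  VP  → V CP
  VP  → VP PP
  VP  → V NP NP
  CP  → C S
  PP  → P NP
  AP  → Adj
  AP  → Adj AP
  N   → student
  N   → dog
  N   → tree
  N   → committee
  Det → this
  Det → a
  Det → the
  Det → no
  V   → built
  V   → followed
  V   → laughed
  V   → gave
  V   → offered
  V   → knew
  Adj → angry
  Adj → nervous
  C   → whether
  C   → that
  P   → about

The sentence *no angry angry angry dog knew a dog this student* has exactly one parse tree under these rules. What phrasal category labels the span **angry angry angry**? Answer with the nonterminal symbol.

AP

S
  NP
    Det: no
    AP
      Adj: angry
      AP
        Adj: angry
        AP
          Adj: angry
    N: dog
  VP
    V: knew
    NP
      Det: a
      N: dog
    NP
      Det: this
      N: student
The span 'angry angry angry' is the AP node built by AP → Adj AP.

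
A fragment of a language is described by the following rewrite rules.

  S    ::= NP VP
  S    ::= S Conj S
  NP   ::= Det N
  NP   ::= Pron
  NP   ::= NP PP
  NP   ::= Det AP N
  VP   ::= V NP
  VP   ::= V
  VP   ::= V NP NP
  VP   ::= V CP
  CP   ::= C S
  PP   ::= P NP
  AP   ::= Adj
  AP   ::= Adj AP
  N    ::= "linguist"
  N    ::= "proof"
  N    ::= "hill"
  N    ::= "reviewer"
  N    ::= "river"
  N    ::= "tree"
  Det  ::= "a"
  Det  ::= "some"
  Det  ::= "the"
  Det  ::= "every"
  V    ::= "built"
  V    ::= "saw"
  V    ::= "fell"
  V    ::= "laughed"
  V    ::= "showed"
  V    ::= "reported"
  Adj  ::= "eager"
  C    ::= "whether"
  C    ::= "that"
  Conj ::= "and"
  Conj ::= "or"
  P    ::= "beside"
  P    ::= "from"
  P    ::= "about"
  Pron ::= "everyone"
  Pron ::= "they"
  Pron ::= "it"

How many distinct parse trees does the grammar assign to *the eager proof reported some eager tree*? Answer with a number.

[S [NP [Det the] [AP [Adj eager]] [N proof]] [VP [V reported] [NP [Det some] [AP [Adj eager]] [N tree]]]]
No rule offers an alternative attachment or grouping for any span, so this is the only derivation.

1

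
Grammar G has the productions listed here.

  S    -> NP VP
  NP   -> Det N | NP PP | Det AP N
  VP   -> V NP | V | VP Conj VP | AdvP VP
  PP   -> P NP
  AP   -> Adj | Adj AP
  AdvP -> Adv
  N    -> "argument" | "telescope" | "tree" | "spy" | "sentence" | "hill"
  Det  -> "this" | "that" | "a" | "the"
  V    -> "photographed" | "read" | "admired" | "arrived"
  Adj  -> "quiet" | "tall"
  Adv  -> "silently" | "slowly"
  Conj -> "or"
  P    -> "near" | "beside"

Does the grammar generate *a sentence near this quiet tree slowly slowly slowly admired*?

[S [NP [NP [Det a] [N sentence]] [PP [P near] [NP [Det this] [AP [Adj quiet]] [N tree]]]] [VP [AdvP [Adv slowly]] [VP [AdvP [Adv slowly]] [VP [AdvP [Adv slowly]] [VP [V admired]]]]]]
Each bracket corresponds to one application of a listed rule, so the string is derivable from S.

Grammatical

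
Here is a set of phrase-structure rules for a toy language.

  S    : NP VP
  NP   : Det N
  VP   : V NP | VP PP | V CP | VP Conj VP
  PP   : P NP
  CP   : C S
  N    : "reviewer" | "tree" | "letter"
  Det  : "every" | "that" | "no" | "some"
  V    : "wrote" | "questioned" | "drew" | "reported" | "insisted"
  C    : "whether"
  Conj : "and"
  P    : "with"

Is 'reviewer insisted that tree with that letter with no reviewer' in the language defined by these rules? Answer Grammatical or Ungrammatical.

For S → NP VP, no prefix of the string parses as an NP.

Ungrammatical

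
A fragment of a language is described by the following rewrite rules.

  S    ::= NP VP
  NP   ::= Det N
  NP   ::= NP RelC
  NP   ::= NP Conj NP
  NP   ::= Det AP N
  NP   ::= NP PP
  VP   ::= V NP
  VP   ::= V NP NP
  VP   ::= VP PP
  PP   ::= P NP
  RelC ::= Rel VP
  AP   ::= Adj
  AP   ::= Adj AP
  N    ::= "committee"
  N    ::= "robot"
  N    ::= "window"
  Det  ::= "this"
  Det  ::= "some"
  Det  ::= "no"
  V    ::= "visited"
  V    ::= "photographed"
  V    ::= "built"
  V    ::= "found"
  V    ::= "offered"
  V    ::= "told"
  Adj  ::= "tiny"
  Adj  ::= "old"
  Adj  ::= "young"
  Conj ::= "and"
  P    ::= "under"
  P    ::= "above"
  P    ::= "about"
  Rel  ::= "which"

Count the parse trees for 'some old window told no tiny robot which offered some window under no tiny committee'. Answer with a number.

4

Two of the 4 distinct bracketings:
[S [NP [Det some] [AP [Adj old]] [N window]] [VP [V told] [NP [NP [Det no] [AP [Adj tiny]] [N robot]] [RelC [Rel which] [VP [V offered] [NP [NP [Det some] [N window]] [PP [P under] [NP [Det no] [AP [Adj tiny]] [N committee]]]]]]]]]
[S [NP [Det some] [AP [Adj old]] [N window]] [VP [V told] [NP [NP [Det no] [AP [Adj tiny]] [N robot]] [RelC [Rel which] [VP [VP [V offered] [NP [Det some] [N window]]] [PP [P under] [NP [Det no] [AP [Adj tiny]] [N committee]]]]]]]]
The difference turns on whether NP → NP PP is used at the relevant span, versus an alternative expansion of NP.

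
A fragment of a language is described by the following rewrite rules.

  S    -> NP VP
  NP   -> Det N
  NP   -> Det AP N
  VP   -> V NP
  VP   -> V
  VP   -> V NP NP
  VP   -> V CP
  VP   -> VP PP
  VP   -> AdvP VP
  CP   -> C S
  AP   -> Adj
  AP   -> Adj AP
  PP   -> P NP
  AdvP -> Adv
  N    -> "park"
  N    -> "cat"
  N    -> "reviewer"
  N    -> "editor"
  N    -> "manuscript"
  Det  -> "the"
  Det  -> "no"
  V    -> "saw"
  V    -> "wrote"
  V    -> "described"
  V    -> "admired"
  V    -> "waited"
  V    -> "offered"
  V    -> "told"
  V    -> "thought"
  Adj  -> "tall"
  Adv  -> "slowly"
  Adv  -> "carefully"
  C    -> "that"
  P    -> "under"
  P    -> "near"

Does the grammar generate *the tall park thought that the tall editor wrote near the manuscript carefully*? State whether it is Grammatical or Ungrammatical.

For S → NP VP, the only prefix that parses as NP is 'the tall park', but the remainder 'thought that the tall editor wrote near the manuscript carefully' is not a VP under these rules.

Ungrammatical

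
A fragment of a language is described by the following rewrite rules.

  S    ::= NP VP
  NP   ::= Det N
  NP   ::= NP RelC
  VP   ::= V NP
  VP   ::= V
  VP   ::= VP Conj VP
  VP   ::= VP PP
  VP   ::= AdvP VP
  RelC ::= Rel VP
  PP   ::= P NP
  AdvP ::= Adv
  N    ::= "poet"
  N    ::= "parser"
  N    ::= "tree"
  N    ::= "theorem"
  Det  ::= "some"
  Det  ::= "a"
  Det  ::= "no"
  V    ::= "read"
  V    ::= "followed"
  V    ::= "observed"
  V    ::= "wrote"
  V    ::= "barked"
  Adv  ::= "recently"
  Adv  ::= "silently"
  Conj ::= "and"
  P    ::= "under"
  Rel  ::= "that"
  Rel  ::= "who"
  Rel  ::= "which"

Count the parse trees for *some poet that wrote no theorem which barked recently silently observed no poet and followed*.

6

Two of the 6 distinct bracketings:
[S [NP [NP [Det some] [N poet]] [RelC [Rel that] [VP [V wrote] [NP [NP [Det no] [N theorem]] [RelC [Rel which] [VP [V barked]]]]]]] [VP [VP [AdvP [Adv recently]] [VP [AdvP [Adv silently]] [VP [V observed] [NP [Det no] [N poet]]]]] [Conj and] [VP [V followed]]]]
[S [NP [NP [Det some] [N poet]] [RelC [Rel that] [VP [V wrote] [NP [NP [Det no] [N theorem]] [RelC [Rel which] [VP [V barked]]]]]]] [VP [AdvP [Adv recently]] [VP [VP [AdvP [Adv silently]] [VP [V observed] [NP [Det no] [N poet]]]] [Conj and] [VP [V followed]]]]]
The trees differ in how a recursive rule is bracketed over the same span.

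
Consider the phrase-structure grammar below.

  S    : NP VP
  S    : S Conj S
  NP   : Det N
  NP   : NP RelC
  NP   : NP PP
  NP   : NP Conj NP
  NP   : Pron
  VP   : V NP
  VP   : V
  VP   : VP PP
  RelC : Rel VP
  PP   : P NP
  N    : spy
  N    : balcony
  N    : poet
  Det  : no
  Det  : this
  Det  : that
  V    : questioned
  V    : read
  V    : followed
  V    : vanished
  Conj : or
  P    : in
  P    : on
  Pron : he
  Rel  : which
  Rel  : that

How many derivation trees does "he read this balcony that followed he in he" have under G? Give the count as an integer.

Two of the 4 distinct bracketings:
[S [NP [Pron he]] [VP [V read] [NP [NP [Det this] [N balcony]] [RelC [Rel that] [VP [V followed] [NP [NP [Pron he]] [PP [P in] [NP [Pron he]]]]]]]]]
[S [NP [Pron he]] [VP [V read] [NP [NP [Det this] [N balcony]] [RelC [Rel that] [VP [VP [V followed] [NP [Pron he]]] [PP [P in] [NP [Pron he]]]]]]]]
The difference turns on whether NP → NP PP is used at the relevant span, versus an alternative expansion of NP.

4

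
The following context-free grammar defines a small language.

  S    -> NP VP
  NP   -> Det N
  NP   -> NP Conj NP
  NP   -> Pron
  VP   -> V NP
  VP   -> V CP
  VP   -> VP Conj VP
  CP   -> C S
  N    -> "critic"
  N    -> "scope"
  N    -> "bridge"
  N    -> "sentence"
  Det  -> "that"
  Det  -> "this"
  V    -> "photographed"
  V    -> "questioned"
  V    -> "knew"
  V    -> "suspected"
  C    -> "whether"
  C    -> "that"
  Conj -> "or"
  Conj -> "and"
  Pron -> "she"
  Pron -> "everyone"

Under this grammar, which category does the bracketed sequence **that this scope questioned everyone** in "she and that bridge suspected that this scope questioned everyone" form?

S
  NP
    NP
      Pron: she
    Conj: and
    NP
      Det: that
      N: bridge
  VP
    V: suspected
    CP
      C: that
      S
        NP
          Det: this
          N: scope
        VP
          V: questioned
          NP
            Pron: everyone
The span 'that this scope questioned everyone' is the CP node built by CP → C S.

CP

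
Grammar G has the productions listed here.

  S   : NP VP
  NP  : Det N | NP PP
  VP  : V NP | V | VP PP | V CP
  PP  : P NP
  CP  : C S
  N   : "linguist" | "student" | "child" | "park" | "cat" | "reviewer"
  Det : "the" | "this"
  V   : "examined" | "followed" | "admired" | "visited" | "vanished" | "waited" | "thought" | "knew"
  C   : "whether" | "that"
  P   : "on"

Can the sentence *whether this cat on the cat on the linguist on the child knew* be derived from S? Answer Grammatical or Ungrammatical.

Ungrammatical

For S → NP VP, no prefix of the string parses as an NP.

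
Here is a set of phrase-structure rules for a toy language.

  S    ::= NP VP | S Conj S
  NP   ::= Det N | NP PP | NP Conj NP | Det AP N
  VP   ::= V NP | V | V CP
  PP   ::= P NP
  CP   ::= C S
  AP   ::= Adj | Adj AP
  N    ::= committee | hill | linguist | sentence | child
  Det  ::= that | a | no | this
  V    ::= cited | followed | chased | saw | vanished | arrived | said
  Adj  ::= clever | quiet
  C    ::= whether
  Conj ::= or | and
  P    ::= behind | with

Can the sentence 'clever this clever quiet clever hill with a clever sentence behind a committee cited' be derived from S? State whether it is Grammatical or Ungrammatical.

Ungrammatical

An Adj word can never sit immediately before a Det word in any string this grammar generates, so the substring 'clever this' rules out a derivation.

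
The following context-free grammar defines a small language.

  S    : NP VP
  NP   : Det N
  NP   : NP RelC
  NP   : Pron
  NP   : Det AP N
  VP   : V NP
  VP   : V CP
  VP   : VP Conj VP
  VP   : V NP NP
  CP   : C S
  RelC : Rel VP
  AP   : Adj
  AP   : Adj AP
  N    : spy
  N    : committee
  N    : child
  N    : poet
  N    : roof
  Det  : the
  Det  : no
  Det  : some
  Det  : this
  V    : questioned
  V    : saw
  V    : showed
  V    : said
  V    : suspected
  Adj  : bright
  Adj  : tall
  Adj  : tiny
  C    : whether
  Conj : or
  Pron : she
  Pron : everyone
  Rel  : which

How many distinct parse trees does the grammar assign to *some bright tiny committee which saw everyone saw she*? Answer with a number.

[S [NP [NP [Det some] [AP [Adj bright] [AP [Adj tiny]]] [N committee]] [RelC [Rel which] [VP [V saw] [NP [Pron everyone]]]]] [VP [V saw] [NP [Pron she]]]]
No rule offers an alternative attachment or grouping for any span, so this is the only derivation.

1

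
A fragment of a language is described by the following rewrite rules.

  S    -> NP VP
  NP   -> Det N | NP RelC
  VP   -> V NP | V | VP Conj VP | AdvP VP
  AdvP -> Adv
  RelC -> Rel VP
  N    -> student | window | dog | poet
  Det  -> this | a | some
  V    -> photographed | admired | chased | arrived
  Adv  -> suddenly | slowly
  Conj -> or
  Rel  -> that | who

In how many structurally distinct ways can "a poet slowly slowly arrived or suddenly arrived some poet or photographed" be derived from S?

12

Two of the 12 distinct bracketings:
[S [NP [Det a] [N poet]] [VP [VP [AdvP [Adv slowly]] [VP [AdvP [Adv slowly]] [VP [V arrived]]]] [Conj or] [VP [VP [AdvP [Adv suddenly]] [VP [V arrived] [NP [Det some] [N poet]]]] [Conj or] [VP [V photographed]]]]]
[S [NP [Det a] [N poet]] [VP [VP [AdvP [Adv slowly]] [VP [AdvP [Adv slowly]] [VP [V arrived]]]] [Conj or] [VP [AdvP [Adv suddenly]] [VP [VP [V arrived] [NP [Det some] [N poet]]] [Conj or] [VP [V photographed]]]]]]
The trees differ in how a recursive rule is bracketed over the same span.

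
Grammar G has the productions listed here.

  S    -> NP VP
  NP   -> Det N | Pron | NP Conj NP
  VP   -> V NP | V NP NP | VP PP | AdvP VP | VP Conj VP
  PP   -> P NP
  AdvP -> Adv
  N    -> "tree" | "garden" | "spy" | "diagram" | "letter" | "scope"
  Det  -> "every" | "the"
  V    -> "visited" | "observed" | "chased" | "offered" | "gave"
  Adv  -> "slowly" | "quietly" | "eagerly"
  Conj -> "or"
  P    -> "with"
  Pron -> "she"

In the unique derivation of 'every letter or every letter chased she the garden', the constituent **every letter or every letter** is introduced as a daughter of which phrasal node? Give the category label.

S

S
  NP
    NP
      Det: every
      N: letter
    Conj: or
    NP
      Det: every
      N: letter
  VP
    V: chased
    NP
      Pron: she
    NP
      Det: the
      N: garden
The span 'every letter or every letter' is the NP node built by NP → NP Conj NP.
Its mother is the S built by S → NP VP.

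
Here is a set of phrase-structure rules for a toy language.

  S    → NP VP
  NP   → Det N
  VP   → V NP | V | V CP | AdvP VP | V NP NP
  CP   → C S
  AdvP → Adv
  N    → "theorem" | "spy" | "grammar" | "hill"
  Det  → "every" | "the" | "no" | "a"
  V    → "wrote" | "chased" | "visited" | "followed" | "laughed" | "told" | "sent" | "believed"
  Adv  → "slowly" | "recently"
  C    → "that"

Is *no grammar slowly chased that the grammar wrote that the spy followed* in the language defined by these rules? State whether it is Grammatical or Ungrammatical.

[S [NP [Det no] [N grammar]] [VP [AdvP [Adv slowly]] [VP [V chased] [CP [C that] [S [NP [Det the] [N grammar]] [VP [V wrote] [CP [C that] [S [NP [Det the] [N spy]] [VP [V followed]]]]]]]]]]
The bracketing above is licensed at every node by one of the given productions, with S at the root.

Grammatical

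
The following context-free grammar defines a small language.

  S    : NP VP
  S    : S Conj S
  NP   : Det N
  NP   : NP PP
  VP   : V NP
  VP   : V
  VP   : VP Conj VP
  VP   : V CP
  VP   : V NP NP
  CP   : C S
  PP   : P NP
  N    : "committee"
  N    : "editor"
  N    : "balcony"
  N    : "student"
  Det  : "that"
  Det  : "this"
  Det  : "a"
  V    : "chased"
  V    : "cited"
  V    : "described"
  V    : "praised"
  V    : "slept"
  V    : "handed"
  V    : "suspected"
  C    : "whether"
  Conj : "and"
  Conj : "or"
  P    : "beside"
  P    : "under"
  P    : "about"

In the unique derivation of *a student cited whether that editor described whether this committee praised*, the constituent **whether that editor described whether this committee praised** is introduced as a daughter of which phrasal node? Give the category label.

[S [NP [Det a] [N student]] [VP [V cited] [CP [C whether] [S [NP [Det that] [N editor]] [VP [V described] [CP [C whether] [S [NP [Det this] [N committee]] [VP [V praised]]]]]]]]]
The span 'whether that editor described whether this committee praised' is the CP node built by CP → C S.
Its mother is the VP built by VP → V CP.

VP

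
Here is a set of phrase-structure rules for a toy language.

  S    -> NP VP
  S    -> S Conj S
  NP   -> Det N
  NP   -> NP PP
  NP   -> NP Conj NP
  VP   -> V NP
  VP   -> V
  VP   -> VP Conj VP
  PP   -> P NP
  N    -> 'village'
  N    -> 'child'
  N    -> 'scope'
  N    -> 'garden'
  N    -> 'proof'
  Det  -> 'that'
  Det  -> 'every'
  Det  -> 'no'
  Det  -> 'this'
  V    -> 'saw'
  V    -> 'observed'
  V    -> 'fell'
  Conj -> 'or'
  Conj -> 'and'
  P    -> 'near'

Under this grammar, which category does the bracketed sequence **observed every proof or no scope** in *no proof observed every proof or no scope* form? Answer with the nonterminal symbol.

VP

S
  NP
    Det: no
    N: proof
  VP
    V: observed
    NP
      NP
        Det: every
        N: proof
      Conj: or
      NP
        Det: no
        N: scope
The span 'observed every proof or no scope' is the VP node built by VP → V NP.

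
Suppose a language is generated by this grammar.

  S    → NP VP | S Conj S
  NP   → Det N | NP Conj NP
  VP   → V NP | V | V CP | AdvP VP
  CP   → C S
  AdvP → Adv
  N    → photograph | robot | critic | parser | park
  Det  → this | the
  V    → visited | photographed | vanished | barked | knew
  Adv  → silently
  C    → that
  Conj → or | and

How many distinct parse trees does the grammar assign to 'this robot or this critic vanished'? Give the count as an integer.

[S [NP [NP [Det this] [N robot]] [Conj or] [NP [Det this] [N critic]]] [VP [V vanished]]]
No rule offers an alternative attachment or grouping for any span, so this is the only derivation.

1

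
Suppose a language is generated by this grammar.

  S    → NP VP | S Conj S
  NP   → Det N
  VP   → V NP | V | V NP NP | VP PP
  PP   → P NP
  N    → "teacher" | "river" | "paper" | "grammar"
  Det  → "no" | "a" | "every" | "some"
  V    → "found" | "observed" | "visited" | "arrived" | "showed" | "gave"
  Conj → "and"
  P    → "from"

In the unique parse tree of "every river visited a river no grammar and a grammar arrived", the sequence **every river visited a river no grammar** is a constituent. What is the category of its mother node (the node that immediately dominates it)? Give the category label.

S

[S [S [NP [Det every] [N river]] [VP [V visited] [NP [Det a] [N river]] [NP [Det no] [N grammar]]]] [Conj and] [S [NP [Det a] [N grammar]] [VP [V arrived]]]]
The span 'every river visited a river no grammar' is the S node built by S → NP VP.
Its mother is the S built by S → S Conj S.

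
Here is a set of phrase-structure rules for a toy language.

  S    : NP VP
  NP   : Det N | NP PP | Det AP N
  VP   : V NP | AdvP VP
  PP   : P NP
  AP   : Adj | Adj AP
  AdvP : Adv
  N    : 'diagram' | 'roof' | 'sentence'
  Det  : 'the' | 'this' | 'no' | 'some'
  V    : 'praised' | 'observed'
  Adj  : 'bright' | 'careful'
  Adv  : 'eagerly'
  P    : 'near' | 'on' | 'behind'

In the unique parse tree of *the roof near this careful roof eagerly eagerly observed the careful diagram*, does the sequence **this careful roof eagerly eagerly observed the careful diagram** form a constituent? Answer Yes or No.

[S [NP [NP [Det the] [N roof]] [PP [P near] [NP [Det this] [AP [Adj careful]] [N roof]]]] [VP [AdvP [Adv eagerly]] [VP [AdvP [Adv eagerly]] [VP [V observed] [NP [Det the] [AP [Adj careful]] [N diagram]]]]]]
The smallest constituent containing 'this careful roof eagerly eagerly observed the careful diagram' is the S spanning 'the roof near this careful roof eagerly eagerly observed the careful diagram'; no single node in the tree dominates exactly the given words.

No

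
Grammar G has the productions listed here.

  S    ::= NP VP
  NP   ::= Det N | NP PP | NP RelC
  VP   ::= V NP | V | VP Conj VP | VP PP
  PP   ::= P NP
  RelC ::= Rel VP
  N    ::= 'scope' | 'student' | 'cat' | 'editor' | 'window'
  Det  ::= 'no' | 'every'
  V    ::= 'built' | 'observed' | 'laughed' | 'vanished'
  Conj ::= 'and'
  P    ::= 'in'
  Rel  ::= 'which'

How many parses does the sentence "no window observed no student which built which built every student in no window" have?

Two of the 4 distinct bracketings:
[S [NP [Det no] [N window]] [VP [V observed] [NP [NP [NP [NP [Det no] [N student]] [RelC [Rel which] [VP [V built]]]] [RelC [Rel which] [VP [V built] [NP [Det every] [N student]]]]] [PP [P in] [NP [Det no] [N window]]]]]]
[S [NP [Det no] [N window]] [VP [V observed] [NP [NP [NP [Det no] [N student]] [RelC [Rel which] [VP [V built]]]] [RelC [Rel which] [VP [V built] [NP [NP [Det every] [N student]] [PP [P in] [NP [Det no] [N window]]]]]]]]]
The trees differ in how a recursive rule is bracketed over the same span.

4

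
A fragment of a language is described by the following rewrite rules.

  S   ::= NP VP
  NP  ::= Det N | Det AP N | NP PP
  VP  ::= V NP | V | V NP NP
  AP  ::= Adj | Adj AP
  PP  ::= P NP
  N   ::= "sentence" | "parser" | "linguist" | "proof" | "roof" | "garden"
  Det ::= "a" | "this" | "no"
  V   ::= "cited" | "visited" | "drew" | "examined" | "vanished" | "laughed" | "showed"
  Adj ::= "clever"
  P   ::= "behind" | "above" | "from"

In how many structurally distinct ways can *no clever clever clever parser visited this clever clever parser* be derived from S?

[S [NP [Det no] [AP [Adj clever] [AP [Adj clever] [AP [Adj clever]]]] [N parser]] [VP [V visited] [NP [Det this] [AP [Adj clever] [AP [Adj clever]]] [N parser]]]]
No rule offers an alternative attachment or grouping for any span, so this is the only derivation.

1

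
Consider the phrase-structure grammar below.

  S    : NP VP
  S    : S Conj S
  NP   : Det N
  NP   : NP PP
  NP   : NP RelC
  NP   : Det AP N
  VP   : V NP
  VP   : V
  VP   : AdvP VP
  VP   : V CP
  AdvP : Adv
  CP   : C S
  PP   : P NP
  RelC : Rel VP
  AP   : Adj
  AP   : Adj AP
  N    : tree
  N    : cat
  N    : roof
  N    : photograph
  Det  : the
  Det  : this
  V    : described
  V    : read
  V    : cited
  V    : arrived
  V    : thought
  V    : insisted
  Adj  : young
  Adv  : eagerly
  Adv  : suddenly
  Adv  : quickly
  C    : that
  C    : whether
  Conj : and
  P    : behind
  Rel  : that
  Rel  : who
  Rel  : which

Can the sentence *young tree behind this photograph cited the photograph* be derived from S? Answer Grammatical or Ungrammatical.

For S → NP VP, no prefix of the string parses as an NP. The alternative S rule S → S Conj S likewise has no satisfying split.

Ungrammatical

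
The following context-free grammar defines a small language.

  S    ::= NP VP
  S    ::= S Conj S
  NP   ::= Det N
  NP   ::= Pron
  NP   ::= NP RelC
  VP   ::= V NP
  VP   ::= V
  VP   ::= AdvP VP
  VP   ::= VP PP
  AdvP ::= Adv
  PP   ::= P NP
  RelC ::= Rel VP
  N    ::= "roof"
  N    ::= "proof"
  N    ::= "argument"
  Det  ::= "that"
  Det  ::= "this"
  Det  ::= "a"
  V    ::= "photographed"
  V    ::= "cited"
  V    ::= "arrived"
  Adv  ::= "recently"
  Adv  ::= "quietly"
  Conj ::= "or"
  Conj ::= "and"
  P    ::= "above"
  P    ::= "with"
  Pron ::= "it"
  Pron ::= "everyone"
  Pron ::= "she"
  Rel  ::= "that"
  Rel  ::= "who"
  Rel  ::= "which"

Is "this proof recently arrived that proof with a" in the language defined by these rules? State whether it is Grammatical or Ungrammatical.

Ungrammatical

For S → NP VP, the only prefix that parses as NP is 'this proof', but the remainder 'recently arrived that proof with a' is not a VP under these rules. The alternative S rule S → S Conj S likewise has no satisfying split.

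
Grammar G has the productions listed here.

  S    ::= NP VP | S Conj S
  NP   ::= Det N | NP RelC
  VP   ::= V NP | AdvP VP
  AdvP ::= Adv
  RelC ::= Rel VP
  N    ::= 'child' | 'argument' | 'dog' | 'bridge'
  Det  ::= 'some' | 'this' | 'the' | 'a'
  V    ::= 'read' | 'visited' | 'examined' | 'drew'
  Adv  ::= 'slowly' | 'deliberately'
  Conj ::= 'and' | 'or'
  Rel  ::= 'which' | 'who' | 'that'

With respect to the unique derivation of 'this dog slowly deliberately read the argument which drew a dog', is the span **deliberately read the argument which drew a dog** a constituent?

[S [NP [Det this] [N dog]] [VP [AdvP [Adv slowly]] [VP [AdvP [Adv deliberately]] [VP [V read] [NP [NP [Det the] [N argument]] [RelC [Rel which] [VP [V drew] [NP [Det a] [N dog]]]]]]]]]
The words 'deliberately read the argument which drew a dog' are exhaustively dominated by a single VP node (built by VP → AdvP VP), so they form a constituent.

Yes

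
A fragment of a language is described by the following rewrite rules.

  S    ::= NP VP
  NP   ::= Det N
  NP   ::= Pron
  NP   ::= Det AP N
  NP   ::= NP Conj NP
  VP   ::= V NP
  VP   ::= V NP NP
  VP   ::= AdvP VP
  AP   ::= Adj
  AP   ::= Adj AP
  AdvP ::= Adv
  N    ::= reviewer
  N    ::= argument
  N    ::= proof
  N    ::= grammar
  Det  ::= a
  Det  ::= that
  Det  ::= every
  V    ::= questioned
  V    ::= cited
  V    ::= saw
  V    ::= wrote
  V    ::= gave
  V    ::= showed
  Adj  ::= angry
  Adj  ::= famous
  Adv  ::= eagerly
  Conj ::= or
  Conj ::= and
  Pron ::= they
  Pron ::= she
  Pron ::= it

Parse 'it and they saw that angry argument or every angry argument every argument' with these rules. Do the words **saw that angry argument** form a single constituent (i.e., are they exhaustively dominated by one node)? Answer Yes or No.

No

[S [NP [NP [Pron it]] [Conj and] [NP [Pron they]]] [VP [V saw] [NP [NP [Det that] [AP [Adj angry]] [N argument]] [Conj or] [NP [Det every] [AP [Adj angry]] [N argument]]] [NP [Det every] [N argument]]]]
The smallest constituent containing 'saw that angry argument' is the VP spanning 'saw that angry argument or every angry argument every argument'; no single node in the tree dominates exactly the given words.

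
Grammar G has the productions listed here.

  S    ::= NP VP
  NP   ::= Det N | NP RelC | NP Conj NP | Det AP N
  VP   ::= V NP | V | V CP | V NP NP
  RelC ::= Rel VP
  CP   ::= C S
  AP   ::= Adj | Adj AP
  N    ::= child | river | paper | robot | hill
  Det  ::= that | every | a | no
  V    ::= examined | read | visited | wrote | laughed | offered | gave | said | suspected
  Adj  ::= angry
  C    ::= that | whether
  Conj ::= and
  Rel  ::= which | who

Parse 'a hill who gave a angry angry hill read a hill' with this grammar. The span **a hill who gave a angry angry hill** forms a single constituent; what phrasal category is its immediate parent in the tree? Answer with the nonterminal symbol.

S

[S [NP [NP [Det a] [N hill]] [RelC [Rel who] [VP [V gave] [NP [Det a] [AP [Adj angry] [AP [Adj angry]]] [N hill]]]]] [VP [V read] [NP [Det a] [N hill]]]]
The span 'a hill who gave a angry angry hill' is the NP node built by NP → NP RelC.
Its mother is the S built by S → NP VP.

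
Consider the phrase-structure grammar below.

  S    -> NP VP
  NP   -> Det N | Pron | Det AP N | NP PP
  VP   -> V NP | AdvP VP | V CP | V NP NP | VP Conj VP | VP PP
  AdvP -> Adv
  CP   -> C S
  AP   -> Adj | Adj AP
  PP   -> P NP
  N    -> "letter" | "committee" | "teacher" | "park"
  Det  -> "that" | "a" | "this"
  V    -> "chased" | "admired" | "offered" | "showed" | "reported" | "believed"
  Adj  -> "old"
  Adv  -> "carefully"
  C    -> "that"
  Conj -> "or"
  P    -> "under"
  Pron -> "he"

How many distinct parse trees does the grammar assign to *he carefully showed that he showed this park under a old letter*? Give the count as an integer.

4

Two of the 4 distinct bracketings:
[S [NP [Pron he]] [VP [AdvP [Adv carefully]] [VP [V showed] [CP [C that] [S [NP [Pron he]] [VP [V showed] [NP [NP [Det this] [N park]] [PP [P under] [NP [Det a] [AP [Adj old]] [N letter]]]]]]]]]]
[S [NP [Pron he]] [VP [AdvP [Adv carefully]] [VP [V showed] [CP [C that] [S [NP [Pron he]] [VP [VP [V showed] [NP [Det this] [N park]]] [PP [P under] [NP [Det a] [AP [Adj old]] [N letter]]]]]]]]]
The difference turns on whether NP → NP PP is used at the relevant span, versus an alternative expansion of NP.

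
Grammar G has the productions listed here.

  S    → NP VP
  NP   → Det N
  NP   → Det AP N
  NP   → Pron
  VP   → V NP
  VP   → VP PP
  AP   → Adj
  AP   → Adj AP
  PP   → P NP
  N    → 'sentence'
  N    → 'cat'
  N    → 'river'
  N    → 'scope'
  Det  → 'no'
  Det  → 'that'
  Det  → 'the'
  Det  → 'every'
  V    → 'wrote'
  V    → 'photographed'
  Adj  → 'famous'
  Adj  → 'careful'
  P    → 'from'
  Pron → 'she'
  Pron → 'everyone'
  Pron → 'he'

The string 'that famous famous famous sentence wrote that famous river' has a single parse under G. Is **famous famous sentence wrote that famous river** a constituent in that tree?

No

[S [NP [Det that] [AP [Adj famous] [AP [Adj famous] [AP [Adj famous]]]] [N sentence]] [VP [V wrote] [NP [Det that] [AP [Adj famous]] [N river]]]]
The smallest constituent containing 'famous famous sentence wrote that famous river' is the S spanning 'that famous famous famous sentence wrote that famous river'; no single node in the tree dominates exactly the given words.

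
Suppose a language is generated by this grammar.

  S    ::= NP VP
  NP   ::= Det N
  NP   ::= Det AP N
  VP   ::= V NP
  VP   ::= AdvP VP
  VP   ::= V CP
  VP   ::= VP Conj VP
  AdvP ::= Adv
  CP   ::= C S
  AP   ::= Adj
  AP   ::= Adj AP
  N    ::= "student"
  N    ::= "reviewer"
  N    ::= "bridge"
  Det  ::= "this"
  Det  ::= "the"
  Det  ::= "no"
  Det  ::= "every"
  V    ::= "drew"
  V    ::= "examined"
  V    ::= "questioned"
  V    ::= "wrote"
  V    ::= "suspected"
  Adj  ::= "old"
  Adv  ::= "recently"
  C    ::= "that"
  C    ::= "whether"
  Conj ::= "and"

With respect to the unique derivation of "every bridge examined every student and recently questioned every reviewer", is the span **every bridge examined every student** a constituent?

[S [NP [Det every] [N bridge]] [VP [VP [V examined] [NP [Det every] [N student]]] [Conj and] [VP [AdvP [Adv recently]] [VP [V questioned] [NP [Det every] [N reviewer]]]]]]
The smallest constituent containing 'every bridge examined every student' is the S spanning 'every bridge examined every student and recently questioned every reviewer'; no single node in the tree dominates exactly the given words.

No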